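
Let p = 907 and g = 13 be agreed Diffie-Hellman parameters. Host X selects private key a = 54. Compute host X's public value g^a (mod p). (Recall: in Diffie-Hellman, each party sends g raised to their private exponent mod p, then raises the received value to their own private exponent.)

271

Public value = 13^54 (mod 907).
13^1 ≡ 13 (mod 907)
13^2 = (13^1)^2 ≡ 13^2 = 169 ≡ 169 (mod 907)
13^4 = (13^2)^2 ≡ 169^2 = 28561 ≡ 444 (mod 907)
13^8 = (13^4)^2 ≡ 444^2 = 197136 ≡ 317 (mod 907)
13^16 = (13^8)^2 ≡ 317^2 = 100489 ≡ 719 (mod 907)
13^32 = (13^16)^2 ≡ 719^2 = 516961 ≡ 878 (mod 907)
13^54 = 13^32 · 13^16 · 13^4 · 13^2 ≡ 878 · 719 · 444 · 169 ≡ 271 (mod 907).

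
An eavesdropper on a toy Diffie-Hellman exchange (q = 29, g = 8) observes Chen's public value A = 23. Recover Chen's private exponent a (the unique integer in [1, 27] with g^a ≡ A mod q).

16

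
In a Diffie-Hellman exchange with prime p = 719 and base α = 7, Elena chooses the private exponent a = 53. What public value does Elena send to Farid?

Public value = 7^53 mod 719.
7^1 ≡ 7 (mod 719)
7^2 = (7^1)^2 ≡ 7^2 = 49 ≡ 49 (mod 719)
7^4 = (7^2)^2 ≡ 49^2 = 2401 ≡ 244 (mod 719)
7^8 = (7^4)^2 ≡ 244^2 = 59536 ≡ 578 (mod 719)
7^16 = (7^8)^2 ≡ 578^2 = 334084 ≡ 468 (mod 719)
7^32 = (7^16)^2 ≡ 468^2 = 219024 ≡ 448 (mod 719)
7^53 = 7^32 · 7^16 · 7^4 · 7^1 ≡ 448 · 468 · 244 · 7 ≡ 253 (mod 719).

253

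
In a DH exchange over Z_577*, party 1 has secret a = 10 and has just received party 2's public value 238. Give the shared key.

401

Shared key K = 238^10 mod 577.
238^1 ≡ 238 (mod 577)
238^2 = (238^1)^2 ≡ 238^2 = 56644 ≡ 98 (mod 577)
238^4 = (238^2)^2 ≡ 98^2 = 9604 ≡ 372 (mod 577)
238^8 = (238^4)^2 ≡ 372^2 = 138384 ≡ 481 (mod 577)
238^10 = 238^8 · 238^2 ≡ 481 · 98 ≡ 401 (mod 577).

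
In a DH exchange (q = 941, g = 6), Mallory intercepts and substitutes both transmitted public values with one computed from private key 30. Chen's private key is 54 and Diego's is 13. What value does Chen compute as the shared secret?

723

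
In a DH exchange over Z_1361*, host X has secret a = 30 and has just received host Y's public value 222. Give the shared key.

Shared key K = 222^30 mod 1361.
222^1 ≡ 222 (mod 1361)
222^2 = (222^1)^2 ≡ 222^2 = 49284 ≡ 288 (mod 1361)
222^4 = (222^2)^2 ≡ 288^2 = 82944 ≡ 1284 (mod 1361)
222^8 = (222^4)^2 ≡ 1284^2 = 1648656 ≡ 485 (mod 1361)
222^16 = (222^8)^2 ≡ 485^2 = 235225 ≡ 1133 (mod 1361)
222^30 = 222^16 · 222^8 · 222^4 · 222^2 ≡ 1133 · 485 · 1284 · 288 ≡ 861 (mod 1361).

861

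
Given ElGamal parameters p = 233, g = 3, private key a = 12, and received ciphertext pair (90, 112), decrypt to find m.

Shared mask s = c₁^a mod p = 90^12 mod 233.
90^1 ≡ 90 (mod 233)
90^2 = (90^1)^2 ≡ 90^2 = 8100 ≡ 178 (mod 233)
90^4 = (90^2)^2 ≡ 178^2 = 31684 ≡ 229 (mod 233)
90^8 = (90^4)^2 ≡ 229^2 = 52441 ≡ 16 (mod 233)
90^12 = 90^8 · 90^4 ≡ 16 · 229 ≡ 169 (mod 233).
So s = 169; s⁻¹ ≡ 91 (mod 233).
m = c₂ · s⁻¹ mod 233 = 112 · 91 mod 233 = 173.

173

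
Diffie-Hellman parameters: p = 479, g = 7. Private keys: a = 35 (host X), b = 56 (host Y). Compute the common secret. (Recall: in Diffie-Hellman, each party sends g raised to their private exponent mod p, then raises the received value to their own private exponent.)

366

Host X sends A = g^a mod p = 7^35 mod 479.
7^1 ≡ 7 (mod 479)
7^2 = (7^1)^2 ≡ 7^2 = 49 ≡ 49 (mod 479)
7^4 = (7^2)^2 ≡ 49^2 = 2401 ≡ 6 (mod 479)
7^8 = (7^4)^2 ≡ 6^2 = 36 ≡ 36 (mod 479)
7^16 = (7^8)^2 ≡ 36^2 = 1296 ≡ 338 (mod 479)
7^32 = (7^16)^2 ≡ 338^2 = 114244 ≡ 242 (mod 479)
7^35 = 7^32 · 7^2 · 7^1 ≡ 242 · 49 · 7 ≡ 139 (mod 479).
So A = 139. Host Y then computes K = A^b mod p = 139^56 mod 479.
139^1 ≡ 139 (mod 479)
139^2 = (139^1)^2 ≡ 139^2 = 19321 ≡ 161 (mod 479)
139^4 = (139^2)^2 ≡ 161^2 = 25921 ≡ 55 (mod 479)
139^8 = (139^4)^2 ≡ 55^2 = 3025 ≡ 151 (mod 479)
139^16 = (139^8)^2 ≡ 151^2 = 22801 ≡ 288 (mod 479)
139^32 = (139^16)^2 ≡ 288^2 = 82944 ≡ 77 (mod 479)
139^56 = 139^32 · 139^16 · 139^8 ≡ 77 · 288 · 151 ≡ 366 (mod 479).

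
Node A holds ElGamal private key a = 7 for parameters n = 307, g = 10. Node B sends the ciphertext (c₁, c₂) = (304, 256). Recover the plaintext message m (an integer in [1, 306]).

171

Shared mask s = c₁^a mod n = 304^7 mod 307.
304^1 ≡ 304 (mod 307)
304^2 = (304^1)^2 ≡ 304^2 = 92416 ≡ 9 (mod 307)
304^4 = (304^2)^2 ≡ 9^2 = 81 ≡ 81 (mod 307)
304^7 = 304^4 · 304^2 · 304^1 ≡ 81 · 9 · 304 ≡ 269 (mod 307).
So s = 269; s⁻¹ ≡ 105 (mod 307).
m = c₂ · s⁻¹ mod 307 = 256 · 105 mod 307 = 171.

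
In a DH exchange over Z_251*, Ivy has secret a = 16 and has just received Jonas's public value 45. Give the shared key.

Shared key K = 45^16 mod 251.
45^1 ≡ 45 (mod 251)
45^2 = (45^1)^2 ≡ 45^2 = 2025 ≡ 17 (mod 251)
45^4 = (45^2)^2 ≡ 17^2 = 289 ≡ 38 (mod 251)
45^8 = (45^4)^2 ≡ 38^2 = 1444 ≡ 189 (mod 251)
45^16 = (45^8)^2 ≡ 189^2 = 35721 ≡ 79 (mod 251)

79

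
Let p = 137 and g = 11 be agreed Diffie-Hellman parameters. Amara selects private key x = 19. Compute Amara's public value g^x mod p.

44

Public value = 11^19 mod 137.
11^1 ≡ 11 (mod 137)
11^2 = (11^1)^2 ≡ 11^2 = 121 ≡ 121 (mod 137)
11^4 = (11^2)^2 ≡ 121^2 = 14641 ≡ 119 (mod 137)
11^8 = (11^4)^2 ≡ 119^2 = 14161 ≡ 50 (mod 137)
11^16 = (11^8)^2 ≡ 50^2 = 2500 ≡ 34 (mod 137)
11^19 = 11^16 · 11^2 · 11^1 ≡ 34 · 121 · 11 ≡ 44 (mod 137).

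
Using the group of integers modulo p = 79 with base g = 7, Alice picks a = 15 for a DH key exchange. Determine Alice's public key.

Public value = 7^15 mod 79.
7^1 ≡ 7 (mod 79)
7^2 = (7^1)^2 ≡ 7^2 = 49 ≡ 49 (mod 79)
7^4 = (7^2)^2 ≡ 49^2 = 2401 ≡ 31 (mod 79)
7^8 = (7^4)^2 ≡ 31^2 = 961 ≡ 13 (mod 79)
7^15 = 7^8 · 7^4 · 7^2 · 7^1 ≡ 13 · 31 · 49 · 7 ≡ 58 (mod 79).

58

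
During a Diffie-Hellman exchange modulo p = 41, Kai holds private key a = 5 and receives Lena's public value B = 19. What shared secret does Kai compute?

Shared key K = 19^5 mod 41.
19^1 ≡ 19 (mod 41)
19^2 = (19^1)^2 ≡ 19^2 = 361 ≡ 33 (mod 41)
19^4 = (19^2)^2 ≡ 33^2 = 1089 ≡ 23 (mod 41)
19^5 = 19^4 · 19^1 ≡ 23 · 19 ≡ 27 (mod 41).

27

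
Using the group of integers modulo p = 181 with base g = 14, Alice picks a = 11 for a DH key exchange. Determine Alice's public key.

Public value = 14^11 (mod 181).
14^1 ≡ 14 (mod 181)
14^2 = (14^1)^2 ≡ 14^2 = 196 ≡ 15 (mod 181)
14^4 = (14^2)^2 ≡ 15^2 = 225 ≡ 44 (mod 181)
14^8 = (14^4)^2 ≡ 44^2 = 1936 ≡ 126 (mod 181)
14^11 = 14^8 · 14^2 · 14^1 ≡ 126 · 15 · 14 ≡ 34 (mod 181).

34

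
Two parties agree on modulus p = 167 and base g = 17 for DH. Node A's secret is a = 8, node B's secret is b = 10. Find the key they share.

31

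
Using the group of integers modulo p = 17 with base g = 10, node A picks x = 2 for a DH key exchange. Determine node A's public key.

Public value = 10^2 mod 17.
10^1 ≡ 10 (mod 17)
10^2 = (10^1)^2 ≡ 10^2 = 100 ≡ 15 (mod 17)

15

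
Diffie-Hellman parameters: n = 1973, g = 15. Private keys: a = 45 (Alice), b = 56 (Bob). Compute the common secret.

1169

Alice sends A = g^a mod n = 15^45 mod 1973.
15^1 ≡ 15 (mod 1973)
15^2 = (15^1)^2 ≡ 15^2 = 225 ≡ 225 (mod 1973)
15^4 = (15^2)^2 ≡ 225^2 = 50625 ≡ 1300 (mod 1973)
15^8 = (15^4)^2 ≡ 1300^2 = 1690000 ≡ 1112 (mod 1973)
15^16 = (15^8)^2 ≡ 1112^2 = 1236544 ≡ 1446 (mod 1973)
15^32 = (15^16)^2 ≡ 1446^2 = 2090916 ≡ 1509 (mod 1973)
15^45 = 15^32 · 15^8 · 15^4 · 15^1 ≡ 1509 · 1112 · 1300 · 15 ≡ 636 (mod 1973).
So A = 636. Bob then computes K = A^b mod n = 636^56 mod 1973.
636^1 ≡ 636 (mod 1973)
636^2 = (636^1)^2 ≡ 636^2 = 404496 ≡ 31 (mod 1973)
636^4 = (636^2)^2 ≡ 31^2 = 961 ≡ 961 (mod 1973)
636^8 = (636^4)^2 ≡ 961^2 = 923521 ≡ 157 (mod 1973)
636^16 = (636^8)^2 ≡ 157^2 = 24649 ≡ 973 (mod 1973)
636^32 = (636^16)^2 ≡ 973^2 = 946729 ≡ 1662 (mod 1973)
636^56 = 636^32 · 636^16 · 636^8 ≡ 1662 · 973 · 157 ≡ 1169 (mod 1973).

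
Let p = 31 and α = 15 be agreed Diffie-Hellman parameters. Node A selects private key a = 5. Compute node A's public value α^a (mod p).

30

Public value = 15^5 (mod 31).
15^1 ≡ 15 (mod 31)
15^2 = (15^1)^2 ≡ 15^2 = 225 ≡ 8 (mod 31)
15^4 = (15^2)^2 ≡ 8^2 = 64 ≡ 2 (mod 31)
15^5 = 15^4 · 15^1 ≡ 2 · 15 ≡ 30 (mod 31).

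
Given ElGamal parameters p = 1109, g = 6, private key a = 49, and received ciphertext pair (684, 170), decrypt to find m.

439

Shared mask s = c₁^a mod p = 684^49 mod 1109.
684^1 ≡ 684 (mod 1109)
684^2 = (684^1)^2 ≡ 684^2 = 467856 ≡ 967 (mod 1109)
684^4 = (684^2)^2 ≡ 967^2 = 935089 ≡ 202 (mod 1109)
684^8 = (684^4)^2 ≡ 202^2 = 40804 ≡ 880 (mod 1109)
684^16 = (684^8)^2 ≡ 880^2 = 774400 ≡ 318 (mod 1109)
684^32 = (684^16)^2 ≡ 318^2 = 101124 ≡ 205 (mod 1109)
684^49 = 684^32 · 684^16 · 684^1 ≡ 205 · 318 · 684 ≡ 397 (mod 1109).
So s = 397; s⁻¹ ≡ 257 (mod 1109).
m = c₂ · s⁻¹ mod 1109 = 170 · 257 mod 1109 = 439.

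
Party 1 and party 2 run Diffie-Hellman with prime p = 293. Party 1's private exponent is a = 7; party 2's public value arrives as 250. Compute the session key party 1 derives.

Shared key K = 250^7 mod 293.
250^1 ≡ 250 (mod 293)
250^2 = (250^1)^2 ≡ 250^2 = 62500 ≡ 91 (mod 293)
250^4 = (250^2)^2 ≡ 91^2 = 8281 ≡ 77 (mod 293)
250^7 = 250^4 · 250^2 · 250^1 ≡ 77 · 91 · 250 ≡ 196 (mod 293).

196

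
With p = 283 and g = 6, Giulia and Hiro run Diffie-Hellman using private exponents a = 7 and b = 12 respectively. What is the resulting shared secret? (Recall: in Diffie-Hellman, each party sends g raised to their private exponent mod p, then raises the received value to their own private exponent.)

225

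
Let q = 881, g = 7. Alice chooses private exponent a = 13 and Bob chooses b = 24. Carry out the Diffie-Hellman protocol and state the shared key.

137

Alice sends A = g^a mod q = 7^13 mod 881.
7^1 ≡ 7 (mod 881)
7^2 = (7^1)^2 ≡ 7^2 = 49 ≡ 49 (mod 881)
7^4 = (7^2)^2 ≡ 49^2 = 2401 ≡ 639 (mod 881)
7^8 = (7^4)^2 ≡ 639^2 = 408321 ≡ 418 (mod 881)
7^13 = 7^8 · 7^4 · 7^1 ≡ 418 · 639 · 7 ≡ 232 (mod 881).
So A = 232. Bob then computes K = A^b mod q = 232^24 mod 881.
232^1 ≡ 232 (mod 881)
232^2 = (232^1)^2 ≡ 232^2 = 53824 ≡ 83 (mod 881)
232^4 = (232^2)^2 ≡ 83^2 = 6889 ≡ 722 (mod 881)
232^8 = (232^4)^2 ≡ 722^2 = 521284 ≡ 613 (mod 881)
232^16 = (232^8)^2 ≡ 613^2 = 375769 ≡ 463 (mod 881)
232^24 = 232^16 · 232^8 ≡ 463 · 613 ≡ 137 (mod 881).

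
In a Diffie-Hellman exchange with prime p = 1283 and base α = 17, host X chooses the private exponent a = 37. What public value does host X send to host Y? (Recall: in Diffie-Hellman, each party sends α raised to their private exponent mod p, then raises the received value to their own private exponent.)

461

Public value = 17^37 mod 1283.
17^1 ≡ 17 (mod 1283)
17^2 = (17^1)^2 ≡ 17^2 = 289 ≡ 289 (mod 1283)
17^4 = (17^2)^2 ≡ 289^2 = 83521 ≡ 126 (mod 1283)
17^8 = (17^4)^2 ≡ 126^2 = 15876 ≡ 480 (mod 1283)
17^16 = (17^8)^2 ≡ 480^2 = 230400 ≡ 743 (mod 1283)
17^32 = (17^16)^2 ≡ 743^2 = 552049 ≡ 359 (mod 1283)
17^37 = 17^32 · 17^4 · 17^1 ≡ 359 · 126 · 17 ≡ 461 (mod 1283).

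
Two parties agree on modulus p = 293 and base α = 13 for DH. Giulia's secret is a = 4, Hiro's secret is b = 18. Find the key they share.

Hiro sends B = α^b mod p = 13^18 mod 293.
13^1 ≡ 13 (mod 293)
13^2 = (13^1)^2 ≡ 13^2 = 169 ≡ 169 (mod 293)
13^4 = (13^2)^2 ≡ 169^2 = 28561 ≡ 140 (mod 293)
13^8 = (13^4)^2 ≡ 140^2 = 19600 ≡ 262 (mod 293)
13^16 = (13^8)^2 ≡ 262^2 = 68644 ≡ 82 (mod 293)
13^18 = 13^16 · 13^2 ≡ 82 · 169 ≡ 87 (mod 293).
So B = 87. Giulia then computes K = B^a mod p = 87^4 mod 293.
87^1 ≡ 87 (mod 293)
87^2 = (87^1)^2 ≡ 87^2 = 7569 ≡ 244 (mod 293)
87^4 = (87^2)^2 ≡ 244^2 = 59536 ≡ 57 (mod 293)

57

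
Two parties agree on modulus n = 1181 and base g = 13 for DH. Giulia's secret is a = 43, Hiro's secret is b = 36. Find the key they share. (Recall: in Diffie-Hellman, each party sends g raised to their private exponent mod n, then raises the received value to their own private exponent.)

120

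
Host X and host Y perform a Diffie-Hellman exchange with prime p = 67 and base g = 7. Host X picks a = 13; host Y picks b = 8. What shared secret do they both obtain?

Host Y sends B = g^b mod p = 7^8 mod 67.
7^1 ≡ 7 (mod 67)
7^2 = (7^1)^2 ≡ 7^2 = 49 ≡ 49 (mod 67)
7^4 = (7^2)^2 ≡ 49^2 = 2401 ≡ 56 (mod 67)
7^8 = (7^4)^2 ≡ 56^2 = 3136 ≡ 54 (mod 67)
So B = 54. Host X then computes K = B^a mod p = 54^13 mod 67.
54^1 ≡ 54 (mod 67)
54^2 = (54^1)^2 ≡ 54^2 = 2916 ≡ 35 (mod 67)
54^4 = (54^2)^2 ≡ 35^2 = 1225 ≡ 19 (mod 67)
54^8 = (54^4)^2 ≡ 19^2 = 361 ≡ 26 (mod 67)
54^13 = 54^8 · 54^4 · 54^1 ≡ 26 · 19 · 54 ≡ 10 (mod 67).

10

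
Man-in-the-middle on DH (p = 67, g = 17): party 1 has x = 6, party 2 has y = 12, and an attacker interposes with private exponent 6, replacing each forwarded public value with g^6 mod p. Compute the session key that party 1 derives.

22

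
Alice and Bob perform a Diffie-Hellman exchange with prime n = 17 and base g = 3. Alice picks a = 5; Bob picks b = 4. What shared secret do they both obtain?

13

Bob sends B = g^b mod n = 3^4 mod 17.
3^1 ≡ 3 (mod 17)
3^2 = (3^1)^2 ≡ 3^2 = 9 ≡ 9 (mod 17)
3^4 = (3^2)^2 ≡ 9^2 = 81 ≡ 13 (mod 17)
So B = 13. Alice then computes K = B^a mod n = 13^5 mod 17.
13^1 ≡ 13 (mod 17)
13^2 = (13^1)^2 ≡ 13^2 = 169 ≡ 16 (mod 17)
13^4 = (13^2)^2 ≡ 16^2 = 256 ≡ 1 (mod 17)
13^5 = 13^4 · 13^1 ≡ 1 · 13 ≡ 13 (mod 17).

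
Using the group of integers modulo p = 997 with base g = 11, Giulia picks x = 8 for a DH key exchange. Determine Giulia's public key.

Public value = 11^8 mod 997.
11^1 ≡ 11 (mod 997)
11^2 = (11^1)^2 ≡ 11^2 = 121 ≡ 121 (mod 997)
11^4 = (11^2)^2 ≡ 121^2 = 14641 ≡ 683 (mod 997)
11^8 = (11^4)^2 ≡ 683^2 = 466489 ≡ 890 (mod 997)

890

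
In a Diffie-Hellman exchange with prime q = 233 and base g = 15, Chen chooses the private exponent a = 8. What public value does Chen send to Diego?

135

Public value = 15^8 mod 233.
15^1 ≡ 15 (mod 233)
15^2 = (15^1)^2 ≡ 15^2 = 225 ≡ 225 (mod 233)
15^4 = (15^2)^2 ≡ 225^2 = 50625 ≡ 64 (mod 233)
15^8 = (15^4)^2 ≡ 64^2 = 4096 ≡ 135 (mod 233)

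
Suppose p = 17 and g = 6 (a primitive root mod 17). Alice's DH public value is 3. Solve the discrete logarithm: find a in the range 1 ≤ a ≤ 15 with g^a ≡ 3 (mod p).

15

Try successive powers of 6 modulo 17:
6^1 ≡ 6
6^2 ≡ 2
6^3 ≡ 12
6^4 ≡ 4
6^5 ≡ 7
6^6 ≡ 8
6^7 ≡ 14
6^8 ≡ 16
6^9 ≡ 11
6^10 ≡ 15
6^11 ≡ 5
6^12 ≡ 13
6^13 ≡ 10
6^14 ≡ 9
6^15 ≡ 3
Found: a = 15.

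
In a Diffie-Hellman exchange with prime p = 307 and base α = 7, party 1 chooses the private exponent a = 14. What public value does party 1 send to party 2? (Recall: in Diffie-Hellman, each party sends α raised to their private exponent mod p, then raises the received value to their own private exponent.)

Public value = 7^14 (mod 307).
7^1 ≡ 7 (mod 307)
7^2 = (7^1)^2 ≡ 7^2 = 49 ≡ 49 (mod 307)
7^4 = (7^2)^2 ≡ 49^2 = 2401 ≡ 252 (mod 307)
7^8 = (7^4)^2 ≡ 252^2 = 63504 ≡ 262 (mod 307)
7^14 = 7^8 · 7^4 · 7^2 ≡ 262 · 252 · 49 ≡ 10 (mod 307).

10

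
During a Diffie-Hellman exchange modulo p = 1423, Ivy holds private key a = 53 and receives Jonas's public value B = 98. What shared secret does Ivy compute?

816

Shared key K = 98^53 mod 1423.
98^1 ≡ 98 (mod 1423)
98^2 = (98^1)^2 ≡ 98^2 = 9604 ≡ 1066 (mod 1423)
98^4 = (98^2)^2 ≡ 1066^2 = 1136356 ≡ 802 (mod 1423)
98^8 = (98^4)^2 ≡ 802^2 = 643204 ≡ 8 (mod 1423)
98^16 = (98^8)^2 ≡ 8^2 = 64 ≡ 64 (mod 1423)
98^32 = (98^16)^2 ≡ 64^2 = 4096 ≡ 1250 (mod 1423)
98^53 = 98^32 · 98^16 · 98^4 · 98^1 ≡ 1250 · 64 · 802 · 98 ≡ 816 (mod 1423).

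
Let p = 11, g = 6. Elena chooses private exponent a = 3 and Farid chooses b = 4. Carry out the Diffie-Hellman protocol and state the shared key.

Farid sends B = g^b mod p = 6^4 mod 11.
6^1 ≡ 6 (mod 11)
6^2 = (6^1)^2 ≡ 6^2 = 36 ≡ 3 (mod 11)
6^4 = (6^2)^2 ≡ 3^2 = 9 ≡ 9 (mod 11)
So B = 9. Elena then computes K = B^a mod p = 9^3 mod 11.
9^1 ≡ 9 (mod 11)
9^2 = (9^1)^2 ≡ 9^2 = 81 ≡ 4 (mod 11)
9^3 = 9^2 · 9^1 ≡ 4 · 9 ≡ 3 (mod 11).

3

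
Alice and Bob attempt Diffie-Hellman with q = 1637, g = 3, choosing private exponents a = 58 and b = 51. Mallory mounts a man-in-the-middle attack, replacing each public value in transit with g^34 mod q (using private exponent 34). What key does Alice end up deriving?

942

Alice receives Mallory's public value M = 3^34 mod 1637 instead of the honest one.
3^1 ≡ 3 (mod 1637)
3^2 = (3^1)^2 ≡ 3^2 = 9 ≡ 9 (mod 1637)
3^4 = (3^2)^2 ≡ 9^2 = 81 ≡ 81 (mod 1637)
3^8 = (3^4)^2 ≡ 81^2 = 6561 ≡ 13 (mod 1637)
3^16 = (3^8)^2 ≡ 13^2 = 169 ≡ 169 (mod 1637)
3^32 = (3^16)^2 ≡ 169^2 = 28561 ≡ 732 (mod 1637)
3^34 = 3^32 · 3^2 ≡ 732 · 9 ≡ 40 (mod 1637).
So M = 40. Alice computes K = M^58 mod 1637.
40^1 ≡ 40 (mod 1637)
40^2 = (40^1)^2 ≡ 40^2 = 1600 ≡ 1600 (mod 1637)
40^4 = (40^2)^2 ≡ 1600^2 = 2560000 ≡ 1369 (mod 1637)
40^8 = (40^4)^2 ≡ 1369^2 = 1874161 ≡ 1433 (mod 1637)
40^16 = (40^8)^2 ≡ 1433^2 = 2053489 ≡ 691 (mod 1637)
40^32 = (40^16)^2 ≡ 691^2 = 477481 ≡ 1114 (mod 1637)
40^58 = 40^32 · 40^16 · 40^8 · 40^2 ≡ 1114 · 691 · 1433 · 1600 ≡ 942 (mod 1637).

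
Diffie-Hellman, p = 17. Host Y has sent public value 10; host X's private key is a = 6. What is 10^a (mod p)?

9

Shared key K = 10^6 mod 17.
10^1 ≡ 10 (mod 17)
10^2 = (10^1)^2 ≡ 10^2 = 100 ≡ 15 (mod 17)
10^4 = (10^2)^2 ≡ 15^2 = 225 ≡ 4 (mod 17)
10^6 = 10^4 · 10^2 ≡ 4 · 15 ≡ 9 (mod 17).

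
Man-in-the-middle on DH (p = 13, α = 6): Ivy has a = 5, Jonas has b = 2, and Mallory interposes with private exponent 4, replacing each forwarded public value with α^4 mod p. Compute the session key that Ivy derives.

3

Ivy receives Mallory's public value M = 6^4 mod 13 instead of the honest one.
6^1 ≡ 6 (mod 13)
6^2 = (6^1)^2 ≡ 6^2 = 36 ≡ 10 (mod 13)
6^4 = (6^2)^2 ≡ 10^2 = 100 ≡ 9 (mod 13)
So M = 9. Ivy computes K = M^5 mod 13.
9^1 ≡ 9 (mod 13)
9^2 = (9^1)^2 ≡ 9^2 = 81 ≡ 3 (mod 13)
9^4 = (9^2)^2 ≡ 3^2 = 9 ≡ 9 (mod 13)
9^5 = 9^4 · 9^1 ≡ 9 · 9 ≡ 3 (mod 13).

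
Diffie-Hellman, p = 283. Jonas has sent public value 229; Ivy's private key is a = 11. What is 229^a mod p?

Shared key K = 229^11 mod 283.
229^1 ≡ 229 (mod 283)
229^2 = (229^1)^2 ≡ 229^2 = 52441 ≡ 86 (mod 283)
229^4 = (229^2)^2 ≡ 86^2 = 7396 ≡ 38 (mod 283)
229^8 = (229^4)^2 ≡ 38^2 = 1444 ≡ 29 (mod 283)
229^11 = 229^8 · 229^2 · 229^1 ≡ 29 · 86 · 229 ≡ 32 (mod 283).

32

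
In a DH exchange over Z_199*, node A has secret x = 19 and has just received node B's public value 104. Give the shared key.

81

Shared key K = 104^19 mod 199.
104^1 ≡ 104 (mod 199)
104^2 = (104^1)^2 ≡ 104^2 = 10816 ≡ 70 (mod 199)
104^4 = (104^2)^2 ≡ 70^2 = 4900 ≡ 124 (mod 199)
104^8 = (104^4)^2 ≡ 124^2 = 15376 ≡ 53 (mod 199)
104^16 = (104^8)^2 ≡ 53^2 = 2809 ≡ 23 (mod 199)
104^19 = 104^16 · 104^2 · 104^1 ≡ 23 · 70 · 104 ≡ 81 (mod 199).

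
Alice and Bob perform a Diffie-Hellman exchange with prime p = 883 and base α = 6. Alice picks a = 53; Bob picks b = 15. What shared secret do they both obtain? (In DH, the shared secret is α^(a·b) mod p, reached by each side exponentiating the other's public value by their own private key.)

Bob sends B = α^b mod p = 6^15 mod 883.
6^1 ≡ 6 (mod 883)
6^2 = (6^1)^2 ≡ 6^2 = 36 ≡ 36 (mod 883)
6^4 = (6^2)^2 ≡ 36^2 = 1296 ≡ 413 (mod 883)
6^8 = (6^4)^2 ≡ 413^2 = 170569 ≡ 150 (mod 883)
6^15 = 6^8 · 6^4 · 6^2 · 6^1 ≡ 150 · 413 · 36 · 6 ≡ 218 (mod 883).
So B = 218. Alice then computes K = B^a mod p = 218^53 mod 883.
218^1 ≡ 218 (mod 883)
218^2 = (218^1)^2 ≡ 218^2 = 47524 ≡ 725 (mod 883)
218^4 = (218^2)^2 ≡ 725^2 = 525625 ≡ 240 (mod 883)
218^8 = (218^4)^2 ≡ 240^2 = 57600 ≡ 205 (mod 883)
218^16 = (218^8)^2 ≡ 205^2 = 42025 ≡ 524 (mod 883)
218^32 = (218^16)^2 ≡ 524^2 = 274576 ≡ 846 (mod 883)
218^53 = 218^32 · 218^16 · 218^4 · 218^1 ≡ 846 · 524 · 240 · 218 ≡ 527 (mod 883).

527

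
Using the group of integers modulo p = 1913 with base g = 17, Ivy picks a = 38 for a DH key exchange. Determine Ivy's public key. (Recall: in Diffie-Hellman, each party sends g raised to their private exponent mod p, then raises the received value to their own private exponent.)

790

Public value = 17^38 (mod 1913).
17^1 ≡ 17 (mod 1913)
17^2 = (17^1)^2 ≡ 17^2 = 289 ≡ 289 (mod 1913)
17^4 = (17^2)^2 ≡ 289^2 = 83521 ≡ 1262 (mod 1913)
17^8 = (17^4)^2 ≡ 1262^2 = 1592644 ≡ 1028 (mod 1913)
17^16 = (17^8)^2 ≡ 1028^2 = 1056784 ≡ 808 (mod 1913)
17^32 = (17^16)^2 ≡ 808^2 = 652864 ≡ 531 (mod 1913)
17^38 = 17^32 · 17^4 · 17^2 ≡ 531 · 1262 · 289 ≡ 790 (mod 1913).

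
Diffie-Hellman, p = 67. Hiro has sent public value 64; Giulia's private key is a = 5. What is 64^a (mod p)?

25

Shared key K = 64^5 mod 67.
64^1 ≡ 64 (mod 67)
64^2 = (64^1)^2 ≡ 64^2 = 4096 ≡ 9 (mod 67)
64^4 = (64^2)^2 ≡ 9^2 = 81 ≡ 14 (mod 67)
64^5 = 64^4 · 64^1 ≡ 14 · 64 ≡ 25 (mod 67).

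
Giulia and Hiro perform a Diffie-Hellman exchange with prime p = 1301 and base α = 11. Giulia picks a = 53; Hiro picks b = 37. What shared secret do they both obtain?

189

Giulia sends A = α^a mod p = 11^53 mod 1301.
11^1 ≡ 11 (mod 1301)
11^2 = (11^1)^2 ≡ 11^2 = 121 ≡ 121 (mod 1301)
11^4 = (11^2)^2 ≡ 121^2 = 14641 ≡ 330 (mod 1301)
11^8 = (11^4)^2 ≡ 330^2 = 108900 ≡ 917 (mod 1301)
11^16 = (11^8)^2 ≡ 917^2 = 840889 ≡ 443 (mod 1301)
11^32 = (11^16)^2 ≡ 443^2 = 196249 ≡ 1099 (mod 1301)
11^53 = 11^32 · 11^16 · 11^4 · 11^1 ≡ 1099 · 443 · 330 · 11 ≡ 801 (mod 1301).
So A = 801. Hiro then computes K = A^b mod p = 801^37 mod 1301.
801^1 ≡ 801 (mod 1301)
801^2 = (801^1)^2 ≡ 801^2 = 641601 ≡ 208 (mod 1301)
801^4 = (801^2)^2 ≡ 208^2 = 43264 ≡ 331 (mod 1301)
801^8 = (801^4)^2 ≡ 331^2 = 109561 ≡ 277 (mod 1301)
801^16 = (801^8)^2 ≡ 277^2 = 76729 ≡ 1271 (mod 1301)
801^32 = (801^16)^2 ≡ 1271^2 = 1615441 ≡ 900 (mod 1301)
801^37 = 801^32 · 801^4 · 801^1 ≡ 900 · 331 · 801 ≡ 189 (mod 1301).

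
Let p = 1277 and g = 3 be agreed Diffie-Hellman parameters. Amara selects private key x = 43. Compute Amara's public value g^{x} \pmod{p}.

Public value = 3^{43} \pmod{1277}.
3^1 ≡ 3 (mod 1277)
3^2 = (3^1)^2 ≡ 3^2 = 9 ≡ 9 (mod 1277)
3^4 = (3^2)^2 ≡ 9^2 = 81 ≡ 81 (mod 1277)
3^8 = (3^4)^2 ≡ 81^2 = 6561 ≡ 176 (mod 1277)
3^16 = (3^8)^2 ≡ 176^2 = 30976 ≡ 328 (mod 1277)
3^32 = (3^16)^2 ≡ 328^2 = 107584 ≡ 316 (mod 1277)
3^43 = 3^32 · 3^8 · 3^2 · 3^1 ≡ 316 · 176 · 9 · 3 ≡ 1157 (mod 1277).

1157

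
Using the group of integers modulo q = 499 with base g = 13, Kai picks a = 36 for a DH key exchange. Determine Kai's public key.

384

Public value = 13^36 mod 499.
13^1 ≡ 13 (mod 499)
13^2 = (13^1)^2 ≡ 13^2 = 169 ≡ 169 (mod 499)
13^4 = (13^2)^2 ≡ 169^2 = 28561 ≡ 118 (mod 499)
13^8 = (13^4)^2 ≡ 118^2 = 13924 ≡ 451 (mod 499)
13^16 = (13^8)^2 ≡ 451^2 = 203401 ≡ 308 (mod 499)
13^32 = (13^16)^2 ≡ 308^2 = 94864 ≡ 54 (mod 499)
13^36 = 13^32 · 13^4 ≡ 54 · 118 ≡ 384 (mod 499).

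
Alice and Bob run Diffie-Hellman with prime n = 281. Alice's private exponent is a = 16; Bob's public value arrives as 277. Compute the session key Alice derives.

35

Shared key K = 277^16 mod 281.
277^1 ≡ 277 (mod 281)
277^2 = (277^1)^2 ≡ 277^2 = 76729 ≡ 16 (mod 281)
277^4 = (277^2)^2 ≡ 16^2 = 256 ≡ 256 (mod 281)
277^8 = (277^4)^2 ≡ 256^2 = 65536 ≡ 63 (mod 281)
277^16 = (277^8)^2 ≡ 63^2 = 3969 ≡ 35 (mod 281)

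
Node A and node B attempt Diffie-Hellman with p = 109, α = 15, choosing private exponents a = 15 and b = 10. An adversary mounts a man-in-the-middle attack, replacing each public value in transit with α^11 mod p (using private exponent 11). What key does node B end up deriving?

7

Node B receives an adversary's public value M = 15^11 mod 109 instead of the honest one.
15^1 ≡ 15 (mod 109)
15^2 = (15^1)^2 ≡ 15^2 = 225 ≡ 7 (mod 109)
15^4 = (15^2)^2 ≡ 7^2 = 49 ≡ 49 (mod 109)
15^8 = (15^4)^2 ≡ 49^2 = 2401 ≡ 3 (mod 109)
15^11 = 15^8 · 15^2 · 15^1 ≡ 3 · 7 · 15 ≡ 97 (mod 109).
So M = 97. Node B computes K = M^10 mod 109.
97^1 ≡ 97 (mod 109)
97^2 = (97^1)^2 ≡ 97^2 = 9409 ≡ 35 (mod 109)
97^4 = (97^2)^2 ≡ 35^2 = 1225 ≡ 26 (mod 109)
97^8 = (97^4)^2 ≡ 26^2 = 676 ≡ 22 (mod 109)
97^10 = 97^8 · 97^2 ≡ 22 · 35 ≡ 7 (mod 109).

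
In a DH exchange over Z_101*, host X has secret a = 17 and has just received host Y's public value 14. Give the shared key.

6

Shared key K = 14^17 mod 101.
14^1 ≡ 14 (mod 101)
14^2 = (14^1)^2 ≡ 14^2 = 196 ≡ 95 (mod 101)
14^4 = (14^2)^2 ≡ 95^2 = 9025 ≡ 36 (mod 101)
14^8 = (14^4)^2 ≡ 36^2 = 1296 ≡ 84 (mod 101)
14^16 = (14^8)^2 ≡ 84^2 = 7056 ≡ 87 (mod 101)
14^17 = 14^16 · 14^1 ≡ 87 · 14 ≡ 6 (mod 101).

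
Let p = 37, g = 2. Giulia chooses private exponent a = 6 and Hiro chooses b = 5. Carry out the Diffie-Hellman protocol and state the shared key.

11

Hiro sends B = g^b mod p = 2^5 mod 37.
2^1 ≡ 2 (mod 37)
2^2 = (2^1)^2 ≡ 2^2 = 4 ≡ 4 (mod 37)
2^4 = (2^2)^2 ≡ 4^2 = 16 ≡ 16 (mod 37)
2^5 = 2^4 · 2^1 ≡ 16 · 2 ≡ 32 (mod 37).
So B = 32. Giulia then computes K = B^a mod p = 32^6 mod 37.
32^1 ≡ 32 (mod 37)
32^2 = (32^1)^2 ≡ 32^2 = 1024 ≡ 25 (mod 37)
32^4 = (32^2)^2 ≡ 25^2 = 625 ≡ 33 (mod 37)
32^6 = 32^4 · 32^2 ≡ 33 · 25 ≡ 11 (mod 37).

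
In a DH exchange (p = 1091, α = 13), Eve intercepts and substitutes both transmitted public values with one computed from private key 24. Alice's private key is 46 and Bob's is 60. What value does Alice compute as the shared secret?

Alice receives Eve's public value M = 13^24 mod 1091 instead of the honest one.
13^1 ≡ 13 (mod 1091)
13^2 = (13^1)^2 ≡ 13^2 = 169 ≡ 169 (mod 1091)
13^4 = (13^2)^2 ≡ 169^2 = 28561 ≡ 195 (mod 1091)
13^8 = (13^4)^2 ≡ 195^2 = 38025 ≡ 931 (mod 1091)
13^16 = (13^8)^2 ≡ 931^2 = 866761 ≡ 507 (mod 1091)
13^24 = 13^16 · 13^8 ≡ 507 · 931 ≡ 705 (mod 1091).
So M = 705. Alice computes K = M^46 mod 1091.
705^1 ≡ 705 (mod 1091)
705^2 = (705^1)^2 ≡ 705^2 = 497025 ≡ 620 (mod 1091)
705^4 = (705^2)^2 ≡ 620^2 = 384400 ≡ 368 (mod 1091)
705^8 = (705^4)^2 ≡ 368^2 = 135424 ≡ 140 (mod 1091)
705^16 = (705^8)^2 ≡ 140^2 = 19600 ≡ 1053 (mod 1091)
705^32 = (705^16)^2 ≡ 1053^2 = 1108809 ≡ 353 (mod 1091)
705^46 = 705^32 · 705^8 · 705^4 · 705^2 ≡ 353 · 140 · 368 · 620 ≡ 3 (mod 1091).

3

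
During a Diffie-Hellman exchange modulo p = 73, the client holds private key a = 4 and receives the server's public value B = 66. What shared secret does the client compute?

Shared key K = 66^4 mod 73.
66^1 ≡ 66 (mod 73)
66^2 = (66^1)^2 ≡ 66^2 = 4356 ≡ 49 (mod 73)
66^4 = (66^2)^2 ≡ 49^2 = 2401 ≡ 65 (mod 73)

65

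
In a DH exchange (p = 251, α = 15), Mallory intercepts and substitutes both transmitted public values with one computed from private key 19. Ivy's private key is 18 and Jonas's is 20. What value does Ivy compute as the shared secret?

Ivy receives Mallory's public value M = 15^19 mod 251 instead of the honest one.
15^1 ≡ 15 (mod 251)
15^2 = (15^1)^2 ≡ 15^2 = 225 ≡ 225 (mod 251)
15^4 = (15^2)^2 ≡ 225^2 = 50625 ≡ 174 (mod 251)
15^8 = (15^4)^2 ≡ 174^2 = 30276 ≡ 156 (mod 251)
15^16 = (15^8)^2 ≡ 156^2 = 24336 ≡ 240 (mod 251)
15^19 = 15^16 · 15^2 · 15^1 ≡ 240 · 225 · 15 ≡ 23 (mod 251).
So M = 23. Ivy computes K = M^18 mod 251.
23^1 ≡ 23 (mod 251)
23^2 = (23^1)^2 ≡ 23^2 = 529 ≡ 27 (mod 251)
23^4 = (23^2)^2 ≡ 27^2 = 729 ≡ 227 (mod 251)
23^8 = (23^4)^2 ≡ 227^2 = 51529 ≡ 74 (mod 251)
23^16 = (23^8)^2 ≡ 74^2 = 5476 ≡ 205 (mod 251)
23^18 = 23^16 · 23^2 ≡ 205 · 27 ≡ 13 (mod 251).

13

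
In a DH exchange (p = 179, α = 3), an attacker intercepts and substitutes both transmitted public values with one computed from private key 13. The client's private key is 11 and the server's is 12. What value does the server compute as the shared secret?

The server receives an attacker's public value M = 3^13 mod 179 instead of the honest one.
3^1 ≡ 3 (mod 179)
3^2 = (3^1)^2 ≡ 3^2 = 9 ≡ 9 (mod 179)
3^4 = (3^2)^2 ≡ 9^2 = 81 ≡ 81 (mod 179)
3^8 = (3^4)^2 ≡ 81^2 = 6561 ≡ 117 (mod 179)
3^13 = 3^8 · 3^4 · 3^1 ≡ 117 · 81 · 3 ≡ 149 (mod 179).
So M = 149. The server computes K = M^12 mod 179.
149^1 ≡ 149 (mod 179)
149^2 = (149^1)^2 ≡ 149^2 = 22201 ≡ 5 (mod 179)
149^4 = (149^2)^2 ≡ 5^2 = 25 ≡ 25 (mod 179)
149^8 = (149^4)^2 ≡ 25^2 = 625 ≡ 88 (mod 179)
149^12 = 149^8 · 149^4 ≡ 88 · 25 ≡ 52 (mod 179).

52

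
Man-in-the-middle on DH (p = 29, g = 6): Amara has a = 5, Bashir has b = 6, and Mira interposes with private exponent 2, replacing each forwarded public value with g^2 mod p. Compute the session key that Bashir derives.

25

Bashir receives Mira's public value M = 6^2 mod 29 instead of the honest one.
6^1 ≡ 6 (mod 29)
6^2 = (6^1)^2 ≡ 6^2 = 36 ≡ 7 (mod 29)
So M = 7. Bashir computes K = M^6 mod 29.
7^1 ≡ 7 (mod 29)
7^2 = (7^1)^2 ≡ 7^2 = 49 ≡ 20 (mod 29)
7^4 = (7^2)^2 ≡ 20^2 = 400 ≡ 23 (mod 29)
7^6 = 7^4 · 7^2 ≡ 23 · 20 ≡ 25 (mod 29).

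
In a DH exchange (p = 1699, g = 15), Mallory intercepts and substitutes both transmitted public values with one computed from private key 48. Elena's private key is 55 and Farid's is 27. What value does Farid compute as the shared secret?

Farid receives Mallory's public value M = 15^48 mod 1699 instead of the honest one.
15^1 ≡ 15 (mod 1699)
15^2 = (15^1)^2 ≡ 15^2 = 225 ≡ 225 (mod 1699)
15^4 = (15^2)^2 ≡ 225^2 = 50625 ≡ 1354 (mod 1699)
15^8 = (15^4)^2 ≡ 1354^2 = 1833316 ≡ 95 (mod 1699)
15^16 = (15^8)^2 ≡ 95^2 = 9025 ≡ 530 (mod 1699)
15^32 = (15^16)^2 ≡ 530^2 = 280900 ≡ 565 (mod 1699)
15^48 = 15^32 · 15^16 ≡ 565 · 530 ≡ 426 (mod 1699).
So M = 426. Farid computes K = M^27 mod 1699.
426^1 ≡ 426 (mod 1699)
426^2 = (426^1)^2 ≡ 426^2 = 181476 ≡ 1382 (mod 1699)
426^4 = (426^2)^2 ≡ 1382^2 = 1909924 ≡ 248 (mod 1699)
426^8 = (426^4)^2 ≡ 248^2 = 61504 ≡ 340 (mod 1699)
426^16 = (426^8)^2 ≡ 340^2 = 115600 ≡ 68 (mod 1699)
426^27 = 426^16 · 426^8 · 426^2 · 426^1 ≡ 68 · 340 · 1382 · 426 ≡ 1407 (mod 1699).

1407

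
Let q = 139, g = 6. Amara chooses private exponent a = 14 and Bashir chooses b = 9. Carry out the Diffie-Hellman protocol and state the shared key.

106

Amara sends A = g^a mod q = 6^14 mod 139.
6^1 ≡ 6 (mod 139)
6^2 = (6^1)^2 ≡ 6^2 = 36 ≡ 36 (mod 139)
6^4 = (6^2)^2 ≡ 36^2 = 1296 ≡ 45 (mod 139)
6^8 = (6^4)^2 ≡ 45^2 = 2025 ≡ 79 (mod 139)
6^14 = 6^8 · 6^4 · 6^2 ≡ 79 · 45 · 36 ≡ 100 (mod 139).
So A = 100. Bashir then computes K = A^b mod q = 100^9 mod 139.
100^1 ≡ 100 (mod 139)
100^2 = (100^1)^2 ≡ 100^2 = 10000 ≡ 131 (mod 139)
100^4 = (100^2)^2 ≡ 131^2 = 17161 ≡ 64 (mod 139)
100^8 = (100^4)^2 ≡ 64^2 = 4096 ≡ 65 (mod 139)
100^9 = 100^8 · 100^1 ≡ 65 · 100 ≡ 106 (mod 139).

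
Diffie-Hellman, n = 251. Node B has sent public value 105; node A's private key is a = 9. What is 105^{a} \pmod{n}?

Shared key K = 105^9 mod 251.
105^1 ≡ 105 (mod 251)
105^2 = (105^1)^2 ≡ 105^2 = 11025 ≡ 232 (mod 251)
105^4 = (105^2)^2 ≡ 232^2 = 53824 ≡ 110 (mod 251)
105^8 = (105^4)^2 ≡ 110^2 = 12100 ≡ 52 (mod 251)
105^9 = 105^8 · 105^1 ≡ 52 · 105 ≡ 189 (mod 251).

189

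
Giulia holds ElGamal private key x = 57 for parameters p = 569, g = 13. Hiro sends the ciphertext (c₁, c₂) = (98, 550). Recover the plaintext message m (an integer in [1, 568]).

Shared mask s = c₁^x mod p = 98^57 mod 569.
98^1 ≡ 98 (mod 569)
98^2 = (98^1)^2 ≡ 98^2 = 9604 ≡ 500 (mod 569)
98^4 = (98^2)^2 ≡ 500^2 = 250000 ≡ 209 (mod 569)
98^8 = (98^4)^2 ≡ 209^2 = 43681 ≡ 437 (mod 569)
98^16 = (98^8)^2 ≡ 437^2 = 190969 ≡ 354 (mod 569)
98^32 = (98^16)^2 ≡ 354^2 = 125316 ≡ 136 (mod 569)
98^57 = 98^32 · 98^16 · 98^8 · 98^1 ≡ 136 · 354 · 437 · 98 ≡ 200 (mod 569).
So s = 200; s⁻¹ ≡ 202 (mod 569).
m = c₂ · s⁻¹ mod 569 = 550 · 202 mod 569 = 145.

145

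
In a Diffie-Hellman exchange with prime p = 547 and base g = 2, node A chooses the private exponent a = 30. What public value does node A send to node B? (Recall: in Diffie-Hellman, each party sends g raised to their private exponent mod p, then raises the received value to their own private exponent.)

516

Public value = 2^30 (mod 547).
2^1 ≡ 2 (mod 547)
2^2 = (2^1)^2 ≡ 2^2 = 4 ≡ 4 (mod 547)
2^4 = (2^2)^2 ≡ 4^2 = 16 ≡ 16 (mod 547)
2^8 = (2^4)^2 ≡ 16^2 = 256 ≡ 256 (mod 547)
2^16 = (2^8)^2 ≡ 256^2 = 65536 ≡ 443 (mod 547)
2^30 = 2^16 · 2^8 · 2^4 · 2^2 ≡ 443 · 256 · 16 · 4 ≡ 516 (mod 547).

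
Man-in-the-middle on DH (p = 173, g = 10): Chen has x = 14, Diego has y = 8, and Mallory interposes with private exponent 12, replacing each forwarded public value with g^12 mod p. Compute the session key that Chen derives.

117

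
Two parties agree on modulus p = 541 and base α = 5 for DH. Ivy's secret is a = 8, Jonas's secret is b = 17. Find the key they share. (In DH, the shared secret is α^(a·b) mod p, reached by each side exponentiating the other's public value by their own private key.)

5

Ivy sends A = α^a mod p = 5^8 mod 541.
5^1 ≡ 5 (mod 541)
5^2 = (5^1)^2 ≡ 5^2 = 25 ≡ 25 (mod 541)
5^4 = (5^2)^2 ≡ 25^2 = 625 ≡ 84 (mod 541)
5^8 = (5^4)^2 ≡ 84^2 = 7056 ≡ 23 (mod 541)
So A = 23. Jonas then computes K = A^b mod p = 23^17 mod 541.
23^1 ≡ 23 (mod 541)
23^2 = (23^1)^2 ≡ 23^2 = 529 ≡ 529 (mod 541)
23^4 = (23^2)^2 ≡ 529^2 = 279841 ≡ 144 (mod 541)
23^8 = (23^4)^2 ≡ 144^2 = 20736 ≡ 178 (mod 541)
23^16 = (23^8)^2 ≡ 178^2 = 31684 ≡ 306 (mod 541)
23^17 = 23^16 · 23^1 ≡ 306 · 23 ≡ 5 (mod 541).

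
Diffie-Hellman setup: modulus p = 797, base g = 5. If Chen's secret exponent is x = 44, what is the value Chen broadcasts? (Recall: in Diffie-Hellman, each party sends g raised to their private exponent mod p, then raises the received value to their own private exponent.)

576

Public value = 5^44 (mod 797).
5^1 ≡ 5 (mod 797)
5^2 = (5^1)^2 ≡ 5^2 = 25 ≡ 25 (mod 797)
5^4 = (5^2)^2 ≡ 25^2 = 625 ≡ 625 (mod 797)
5^8 = (5^4)^2 ≡ 625^2 = 390625 ≡ 95 (mod 797)
5^16 = (5^8)^2 ≡ 95^2 = 9025 ≡ 258 (mod 797)
5^32 = (5^16)^2 ≡ 258^2 = 66564 ≡ 413 (mod 797)
5^44 = 5^32 · 5^8 · 5^4 ≡ 413 · 95 · 625 ≡ 576 (mod 797).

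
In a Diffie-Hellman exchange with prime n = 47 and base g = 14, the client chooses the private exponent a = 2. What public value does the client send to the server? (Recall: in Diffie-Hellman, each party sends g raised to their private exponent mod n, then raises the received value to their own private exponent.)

8

Public value = 14^2 (mod 47).
14^1 ≡ 14 (mod 47)
14^2 = (14^1)^2 ≡ 14^2 = 196 ≡ 8 (mod 47)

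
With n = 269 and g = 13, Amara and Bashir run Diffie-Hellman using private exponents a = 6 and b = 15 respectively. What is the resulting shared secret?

239

Bashir sends B = g^b mod n = 13^15 mod 269.
13^1 ≡ 13 (mod 269)
13^2 = (13^1)^2 ≡ 13^2 = 169 ≡ 169 (mod 269)
13^4 = (13^2)^2 ≡ 169^2 = 28561 ≡ 47 (mod 269)
13^8 = (13^4)^2 ≡ 47^2 = 2209 ≡ 57 (mod 269)
13^15 = 13^8 · 13^4 · 13^2 · 13^1 ≡ 57 · 47 · 169 · 13 ≡ 43 (mod 269).
So B = 43. Amara then computes K = B^a mod n = 43^6 mod 269.
43^1 ≡ 43 (mod 269)
43^2 = (43^1)^2 ≡ 43^2 = 1849 ≡ 235 (mod 269)
43^4 = (43^2)^2 ≡ 235^2 = 55225 ≡ 80 (mod 269)
43^6 = 43^4 · 43^2 ≡ 80 · 235 ≡ 239 (mod 269).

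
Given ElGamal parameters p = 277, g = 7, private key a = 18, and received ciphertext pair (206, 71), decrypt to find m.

Shared mask s = c₁^a mod p = 206^18 mod 277.
206^1 ≡ 206 (mod 277)
206^2 = (206^1)^2 ≡ 206^2 = 42436 ≡ 55 (mod 277)
206^4 = (206^2)^2 ≡ 55^2 = 3025 ≡ 255 (mod 277)
206^8 = (206^4)^2 ≡ 255^2 = 65025 ≡ 207 (mod 277)
206^16 = (206^8)^2 ≡ 207^2 = 42849 ≡ 191 (mod 277)
206^18 = 206^16 · 206^2 ≡ 191 · 55 ≡ 256 (mod 277).
So s = 256; s⁻¹ ≡ 211 (mod 277).
m = c₂ · s⁻¹ mod 277 = 71 · 211 mod 277 = 23.

23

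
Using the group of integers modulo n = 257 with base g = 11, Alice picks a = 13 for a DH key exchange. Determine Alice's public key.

Public value = 11^13 (mod 257).
11^1 ≡ 11 (mod 257)
11^2 = (11^1)^2 ≡ 11^2 = 121 ≡ 121 (mod 257)
11^4 = (11^2)^2 ≡ 121^2 = 14641 ≡ 249 (mod 257)
11^8 = (11^4)^2 ≡ 249^2 = 62001 ≡ 64 (mod 257)
11^13 = 11^8 · 11^4 · 11^1 ≡ 64 · 249 · 11 ≡ 22 (mod 257).

22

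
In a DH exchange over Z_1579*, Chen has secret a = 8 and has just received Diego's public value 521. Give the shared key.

685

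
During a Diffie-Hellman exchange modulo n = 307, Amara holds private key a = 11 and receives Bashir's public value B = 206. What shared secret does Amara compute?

Shared key K = 206^11 mod 307.
206^1 ≡ 206 (mod 307)
206^2 = (206^1)^2 ≡ 206^2 = 42436 ≡ 70 (mod 307)
206^4 = (206^2)^2 ≡ 70^2 = 4900 ≡ 295 (mod 307)
206^8 = (206^4)^2 ≡ 295^2 = 87025 ≡ 144 (mod 307)
206^11 = 206^8 · 206^2 · 206^1 ≡ 144 · 70 · 206 ≡ 239 (mod 307).

239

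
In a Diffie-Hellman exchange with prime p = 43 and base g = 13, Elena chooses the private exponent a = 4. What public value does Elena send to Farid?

9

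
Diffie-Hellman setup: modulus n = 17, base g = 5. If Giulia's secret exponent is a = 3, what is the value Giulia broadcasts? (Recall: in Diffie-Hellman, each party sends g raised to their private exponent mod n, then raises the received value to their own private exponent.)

6

Public value = 5^3 (mod 17).
5^1 ≡ 5 (mod 17)
5^2 = (5^1)^2 ≡ 5^2 = 25 ≡ 8 (mod 17)
5^3 = 5^2 · 5^1 ≡ 8 · 5 ≡ 6 (mod 17).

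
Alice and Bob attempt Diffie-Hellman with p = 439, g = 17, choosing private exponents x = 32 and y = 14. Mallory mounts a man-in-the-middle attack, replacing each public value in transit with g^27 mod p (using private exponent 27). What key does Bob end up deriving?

196

Bob receives Mallory's public value M = 17^27 mod 439 instead of the honest one.
17^1 ≡ 17 (mod 439)
17^2 = (17^1)^2 ≡ 17^2 = 289 ≡ 289 (mod 439)
17^4 = (17^2)^2 ≡ 289^2 = 83521 ≡ 111 (mod 439)
17^8 = (17^4)^2 ≡ 111^2 = 12321 ≡ 29 (mod 439)
17^16 = (17^8)^2 ≡ 29^2 = 841 ≡ 402 (mod 439)
17^27 = 17^16 · 17^8 · 17^2 · 17^1 ≡ 402 · 29 · 289 · 17 ≡ 302 (mod 439).
So M = 302. Bob computes K = M^14 mod 439.
302^1 ≡ 302 (mod 439)
302^2 = (302^1)^2 ≡ 302^2 = 91204 ≡ 331 (mod 439)
302^4 = (302^2)^2 ≡ 331^2 = 109561 ≡ 250 (mod 439)
302^8 = (302^4)^2 ≡ 250^2 = 62500 ≡ 162 (mod 439)
302^14 = 302^8 · 302^4 · 302^2 ≡ 162 · 250 · 331 ≡ 196 (mod 439).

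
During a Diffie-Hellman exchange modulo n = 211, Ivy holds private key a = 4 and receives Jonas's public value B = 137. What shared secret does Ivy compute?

100

Shared key K = 137^4 mod 211.
137^1 ≡ 137 (mod 211)
137^2 = (137^1)^2 ≡ 137^2 = 18769 ≡ 201 (mod 211)
137^4 = (137^2)^2 ≡ 201^2 = 40401 ≡ 100 (mod 211)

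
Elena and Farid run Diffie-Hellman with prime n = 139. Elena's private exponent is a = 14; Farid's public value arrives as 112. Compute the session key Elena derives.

Shared key K = 112^14 mod 139.
112^1 ≡ 112 (mod 139)
112^2 = (112^1)^2 ≡ 112^2 = 12544 ≡ 34 (mod 139)
112^4 = (112^2)^2 ≡ 34^2 = 1156 ≡ 44 (mod 139)
112^8 = (112^4)^2 ≡ 44^2 = 1936 ≡ 129 (mod 139)
112^14 = 112^8 · 112^4 · 112^2 ≡ 129 · 44 · 34 ≡ 52 (mod 139).

52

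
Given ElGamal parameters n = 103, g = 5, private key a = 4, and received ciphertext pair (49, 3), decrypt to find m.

51

Shared mask s = c₁^a mod n = 49^4 mod 103.
49^1 ≡ 49 (mod 103)
49^2 = (49^1)^2 ≡ 49^2 = 2401 ≡ 32 (mod 103)
49^4 = (49^2)^2 ≡ 32^2 = 1024 ≡ 97 (mod 103)
So s = 97; s⁻¹ ≡ 17 (mod 103).
m = c₂ · s⁻¹ mod 103 = 3 · 17 mod 103 = 51.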